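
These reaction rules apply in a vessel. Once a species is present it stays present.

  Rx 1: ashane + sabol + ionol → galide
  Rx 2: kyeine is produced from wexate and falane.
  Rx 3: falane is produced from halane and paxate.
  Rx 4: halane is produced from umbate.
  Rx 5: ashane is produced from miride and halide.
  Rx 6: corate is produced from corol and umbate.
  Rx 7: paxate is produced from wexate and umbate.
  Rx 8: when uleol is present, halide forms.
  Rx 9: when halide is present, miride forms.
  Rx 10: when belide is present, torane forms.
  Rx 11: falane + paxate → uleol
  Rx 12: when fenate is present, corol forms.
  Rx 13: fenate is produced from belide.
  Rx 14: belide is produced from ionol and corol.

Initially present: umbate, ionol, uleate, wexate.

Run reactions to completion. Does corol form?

No

corol would need fenate (Rx 12), but fenate never forms.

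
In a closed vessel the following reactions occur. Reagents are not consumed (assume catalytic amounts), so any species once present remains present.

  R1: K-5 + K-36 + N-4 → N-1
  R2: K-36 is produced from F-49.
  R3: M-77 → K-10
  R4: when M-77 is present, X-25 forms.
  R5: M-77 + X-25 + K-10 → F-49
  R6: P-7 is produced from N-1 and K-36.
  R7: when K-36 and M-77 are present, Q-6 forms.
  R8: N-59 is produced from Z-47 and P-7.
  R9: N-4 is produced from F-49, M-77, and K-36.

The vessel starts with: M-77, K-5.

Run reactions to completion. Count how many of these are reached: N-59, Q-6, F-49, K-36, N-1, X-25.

M-77 present → X-25 forms (R4).
M-77 present → K-10 forms (R3).
M-77, X-25, and K-10 present → F-49 forms (R5).
F-49 present → K-36 forms (R2).
F-49, M-77, and K-36 present → N-4 forms (R9).
K-36 and M-77 present → Q-6 forms (R7).
K-5, K-36, and N-4 present → N-1 forms (R1).
N-59 would need Z-47 and P-7 (R8), but Z-47 never forms.
Q-6: reached.
F-49: reached.
K-36: reached.
N-1: reached.
X-25: reached.
Reached: Q-6, F-49, K-36, N-1, and X-25 — 5 of the 6.

5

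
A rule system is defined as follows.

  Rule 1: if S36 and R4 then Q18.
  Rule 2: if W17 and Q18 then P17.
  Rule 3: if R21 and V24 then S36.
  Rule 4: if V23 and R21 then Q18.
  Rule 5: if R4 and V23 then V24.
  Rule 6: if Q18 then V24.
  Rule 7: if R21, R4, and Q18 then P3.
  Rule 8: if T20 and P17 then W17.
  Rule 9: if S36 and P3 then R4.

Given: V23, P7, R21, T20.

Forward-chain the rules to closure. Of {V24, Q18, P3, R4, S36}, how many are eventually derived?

V23 and R21 hold, so Q18 follows (Rule 4).
From Q18, Rule 6 gives V24.
R21 and V24 hold, so S36 follows (Rule 3).
V24: reached.
Q18: reached.
P3 would need R21, R4, and Q18 (Rule 7), but R4 is never established.
R4 would need S36 and P3 (Rule 9), but P3 is never established.
S36: reached.
Reached: V24, Q18, and S36 — 3 of the 5.

3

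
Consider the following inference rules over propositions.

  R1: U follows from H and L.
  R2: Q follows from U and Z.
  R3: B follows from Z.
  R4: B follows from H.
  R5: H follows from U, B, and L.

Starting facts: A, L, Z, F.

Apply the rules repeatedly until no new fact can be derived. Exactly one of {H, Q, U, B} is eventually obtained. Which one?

From Z, R3 gives B.
H would need U, B, and L (R5), but U is never established. Q would need U and Z (R2), but U is never established. U would need H and L (R1), but H is never established.

B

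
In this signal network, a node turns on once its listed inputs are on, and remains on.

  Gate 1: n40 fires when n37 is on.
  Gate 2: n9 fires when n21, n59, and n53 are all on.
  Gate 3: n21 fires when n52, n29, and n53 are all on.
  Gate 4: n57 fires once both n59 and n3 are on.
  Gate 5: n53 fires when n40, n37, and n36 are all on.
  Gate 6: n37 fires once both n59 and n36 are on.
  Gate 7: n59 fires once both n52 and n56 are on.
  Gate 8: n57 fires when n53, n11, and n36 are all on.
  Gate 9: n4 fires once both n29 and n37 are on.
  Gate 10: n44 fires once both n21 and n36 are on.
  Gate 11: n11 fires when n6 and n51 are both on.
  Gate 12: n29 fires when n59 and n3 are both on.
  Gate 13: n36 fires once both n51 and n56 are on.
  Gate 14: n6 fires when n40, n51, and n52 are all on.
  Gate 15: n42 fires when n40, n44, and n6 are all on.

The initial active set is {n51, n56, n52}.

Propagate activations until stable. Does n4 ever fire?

n4 would need n29 and n37 (Gate 9), but n29 never turns on.

No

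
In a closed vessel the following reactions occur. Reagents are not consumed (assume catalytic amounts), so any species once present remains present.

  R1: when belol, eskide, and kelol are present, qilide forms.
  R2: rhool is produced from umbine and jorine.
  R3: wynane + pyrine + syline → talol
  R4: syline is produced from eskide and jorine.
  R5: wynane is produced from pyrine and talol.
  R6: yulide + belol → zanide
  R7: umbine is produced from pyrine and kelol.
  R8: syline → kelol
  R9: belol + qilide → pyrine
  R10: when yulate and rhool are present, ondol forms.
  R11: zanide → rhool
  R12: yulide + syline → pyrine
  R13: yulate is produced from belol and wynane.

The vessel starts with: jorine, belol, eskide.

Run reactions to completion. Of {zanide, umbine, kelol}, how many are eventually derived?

2

eskide and jorine present → syline forms (R4).
syline present → kelol forms (R8).
belol, eskide, and kelol present → qilide forms (R1).
belol and qilide present → pyrine forms (R9).
pyrine and kelol present → umbine forms (R7).
zanide would need yulide and belol (R6), but yulide never forms.
umbine: reached.
kelol: reached.
Reached: umbine and kelol — 2 of the 3.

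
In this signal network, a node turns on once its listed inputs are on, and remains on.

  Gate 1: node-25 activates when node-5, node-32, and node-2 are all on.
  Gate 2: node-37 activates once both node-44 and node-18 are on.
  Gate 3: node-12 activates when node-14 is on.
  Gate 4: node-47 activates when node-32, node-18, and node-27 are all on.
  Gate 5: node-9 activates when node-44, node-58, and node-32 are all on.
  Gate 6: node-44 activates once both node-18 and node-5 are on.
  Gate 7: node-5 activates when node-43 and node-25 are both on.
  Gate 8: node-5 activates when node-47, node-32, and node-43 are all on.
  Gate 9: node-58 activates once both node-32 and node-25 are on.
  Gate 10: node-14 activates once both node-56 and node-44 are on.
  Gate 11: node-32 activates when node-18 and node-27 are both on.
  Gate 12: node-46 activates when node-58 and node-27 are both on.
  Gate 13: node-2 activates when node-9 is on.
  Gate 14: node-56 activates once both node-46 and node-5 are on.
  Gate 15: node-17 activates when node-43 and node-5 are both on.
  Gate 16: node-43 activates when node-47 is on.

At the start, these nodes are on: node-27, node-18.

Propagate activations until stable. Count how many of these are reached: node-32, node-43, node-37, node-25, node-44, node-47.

5

Gate 11: node-18 and node-27 on → node-32 on.
node-32, node-18, and node-27 are on, so node-47 activates (Gate 4).
Gate 16: node-47 on → node-43 on.
node-47, node-32, and node-43 are on, so node-5 activates (Gate 8).
Gate 6: node-18 and node-5 on → node-44 on.
node-44 and node-18 are on, so node-37 activates (Gate 2).
node-32: reached.
node-43: reached.
node-37: reached.
node-25 would need node-5, node-32, and node-2 (Gate 1), but node-2 never turns on.
node-44: reached.
node-47: reached.
Reached: node-32, node-43, node-37, node-44, and node-47 — 5 of the 6.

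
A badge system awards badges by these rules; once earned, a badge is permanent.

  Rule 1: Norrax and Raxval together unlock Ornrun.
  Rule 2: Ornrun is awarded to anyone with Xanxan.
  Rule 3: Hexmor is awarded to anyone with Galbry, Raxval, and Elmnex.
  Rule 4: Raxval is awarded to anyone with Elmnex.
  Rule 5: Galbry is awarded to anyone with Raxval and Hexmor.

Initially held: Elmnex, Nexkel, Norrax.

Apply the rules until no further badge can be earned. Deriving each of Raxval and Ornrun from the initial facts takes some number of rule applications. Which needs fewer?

Raxval

Raxval: With Elmnex, Raxval is earned (Rule 4). [1 rule application]
Ornrun: With Elmnex, Raxval is earned (Rule 4). With Norrax and Raxval, Ornrun is earned (Rule 1). [2 rule applications]
Raxval needs fewer.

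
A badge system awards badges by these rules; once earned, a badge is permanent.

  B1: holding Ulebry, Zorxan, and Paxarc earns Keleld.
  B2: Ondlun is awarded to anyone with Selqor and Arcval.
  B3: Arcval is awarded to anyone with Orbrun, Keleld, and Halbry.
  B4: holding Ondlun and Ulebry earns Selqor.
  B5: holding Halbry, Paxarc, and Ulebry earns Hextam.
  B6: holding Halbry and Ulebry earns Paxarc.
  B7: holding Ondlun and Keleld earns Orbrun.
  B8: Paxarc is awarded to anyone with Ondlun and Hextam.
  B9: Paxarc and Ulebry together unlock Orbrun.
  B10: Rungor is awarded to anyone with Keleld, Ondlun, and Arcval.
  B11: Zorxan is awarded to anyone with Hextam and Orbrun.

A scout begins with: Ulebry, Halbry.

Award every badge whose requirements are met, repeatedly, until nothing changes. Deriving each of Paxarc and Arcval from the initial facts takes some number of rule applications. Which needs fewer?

Paxarc

Paxarc: With Halbry and Ulebry, Paxarc is earned (B6). [1 rule application]
Arcval: With Halbry and Ulebry, Paxarc is earned (B6). With Halbry, Paxarc, and Ulebry, Hextam is earned (B5). With Paxarc and Ulebry, Orbrun is earned (B9). With Hextam and Orbrun, Zorxan is earned (B11). With Ulebry, Zorxan, and Paxarc, Keleld is earned (B1). With Orbrun, Keleld, and Halbry, Arcval is earned (B3). [6 rule applications]
Paxarc needs fewer.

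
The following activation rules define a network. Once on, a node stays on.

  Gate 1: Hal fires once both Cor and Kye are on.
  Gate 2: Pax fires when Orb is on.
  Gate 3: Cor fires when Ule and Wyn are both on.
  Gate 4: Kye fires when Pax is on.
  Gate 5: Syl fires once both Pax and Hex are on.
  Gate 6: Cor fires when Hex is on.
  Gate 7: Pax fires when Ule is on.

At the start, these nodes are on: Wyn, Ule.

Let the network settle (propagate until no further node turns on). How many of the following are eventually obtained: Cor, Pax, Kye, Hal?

4

Ule and Wyn are on, so Cor fires (Gate 3).
Gate 7: Ule on → Pax on.
Pax is on, so Kye fires (Gate 4).
Cor and Kye are on, so Hal fires (Gate 1).
Cor: reached.
Pax: reached.
Kye: reached.
Hal: reached.
All 4 are reached.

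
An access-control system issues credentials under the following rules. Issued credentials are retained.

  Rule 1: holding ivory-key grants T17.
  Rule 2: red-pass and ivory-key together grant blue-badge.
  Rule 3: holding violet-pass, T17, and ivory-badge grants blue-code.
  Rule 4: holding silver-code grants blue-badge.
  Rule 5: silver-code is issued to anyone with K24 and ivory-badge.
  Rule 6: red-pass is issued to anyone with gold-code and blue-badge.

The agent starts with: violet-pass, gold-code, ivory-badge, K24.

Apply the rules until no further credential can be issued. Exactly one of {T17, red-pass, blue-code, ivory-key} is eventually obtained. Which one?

red-pass

Holding K24 and ivory-badge grants silver-code (Rule 5).
Holding silver-code grants blue-badge (Rule 4).
Holding gold-code and blue-badge grants red-pass (Rule 6).
blue-code would need violet-pass, T17, and ivory-badge (Rule 3), but T17 is never granted. No rule produces ivory-key, and it is not given. T17 would need ivory-key (Rule 1), but ivory-key is never granted.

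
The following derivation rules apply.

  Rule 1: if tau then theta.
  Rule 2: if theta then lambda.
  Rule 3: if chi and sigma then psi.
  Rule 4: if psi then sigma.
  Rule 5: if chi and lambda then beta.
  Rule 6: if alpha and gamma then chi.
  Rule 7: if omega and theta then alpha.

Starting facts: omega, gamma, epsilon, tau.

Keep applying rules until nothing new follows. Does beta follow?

Yes

tau holds, so theta follows (Rule 1).
omega and theta hold, so alpha follows (Rule 7).
theta holds, so lambda follows (Rule 2).
From alpha and gamma, Rule 6 gives chi.
chi and lambda hold, so beta follows (Rule 5).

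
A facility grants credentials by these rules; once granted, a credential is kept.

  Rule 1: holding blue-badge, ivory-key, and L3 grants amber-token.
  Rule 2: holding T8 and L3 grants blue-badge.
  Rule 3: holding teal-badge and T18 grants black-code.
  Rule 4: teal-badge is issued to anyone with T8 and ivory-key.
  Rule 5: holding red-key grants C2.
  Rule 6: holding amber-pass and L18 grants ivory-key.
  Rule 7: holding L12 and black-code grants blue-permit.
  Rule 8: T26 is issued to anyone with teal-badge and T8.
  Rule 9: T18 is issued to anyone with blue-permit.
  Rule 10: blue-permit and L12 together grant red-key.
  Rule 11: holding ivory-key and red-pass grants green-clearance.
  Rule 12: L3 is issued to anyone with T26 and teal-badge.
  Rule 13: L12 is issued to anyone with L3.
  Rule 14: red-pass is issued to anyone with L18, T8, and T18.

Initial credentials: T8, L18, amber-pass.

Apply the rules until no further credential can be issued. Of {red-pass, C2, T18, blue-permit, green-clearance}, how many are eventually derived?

0

red-pass would need L18, T8, and T18 (Rule 14), but T18 is never granted.
C2 would need red-key (Rule 5), but red-key is never granted.
T18 would need blue-permit (Rule 9), but blue-permit is never granted.
blue-permit would need L12 and black-code (Rule 7), but black-code is never granted.
green-clearance would need ivory-key and red-pass (Rule 11), but red-pass is never granted.
None of the 5 are reached.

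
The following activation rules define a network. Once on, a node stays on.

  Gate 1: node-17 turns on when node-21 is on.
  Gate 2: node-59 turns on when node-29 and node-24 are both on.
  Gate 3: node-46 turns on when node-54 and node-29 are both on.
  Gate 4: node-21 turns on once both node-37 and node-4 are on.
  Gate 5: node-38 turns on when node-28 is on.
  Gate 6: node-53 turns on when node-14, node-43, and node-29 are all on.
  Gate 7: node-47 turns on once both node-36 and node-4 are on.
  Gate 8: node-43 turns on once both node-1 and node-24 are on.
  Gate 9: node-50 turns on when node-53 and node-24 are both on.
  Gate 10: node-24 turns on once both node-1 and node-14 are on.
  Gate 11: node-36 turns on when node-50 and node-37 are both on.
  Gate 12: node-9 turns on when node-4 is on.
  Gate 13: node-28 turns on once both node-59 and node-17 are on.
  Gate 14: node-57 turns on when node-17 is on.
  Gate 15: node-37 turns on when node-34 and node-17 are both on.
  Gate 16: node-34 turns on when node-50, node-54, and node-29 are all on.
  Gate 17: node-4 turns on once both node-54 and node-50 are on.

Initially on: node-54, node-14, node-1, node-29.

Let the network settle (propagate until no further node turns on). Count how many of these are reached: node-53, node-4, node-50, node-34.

4

Gate 10: node-1 and node-14 on → node-24 on.
Gate 8: node-1 and node-24 on → node-43 on.
node-14, node-43, and node-29 are on, so node-53 turns on (Gate 6).
Gate 9: node-53 and node-24 on → node-50 on.
node-54 and node-50 are on, so node-4 turns on (Gate 17).
node-50, node-54, and node-29 are on, so node-34 turns on (Gate 16).
node-53: reached.
node-4: reached.
node-50: reached.
node-34: reached.
All 4 are reached.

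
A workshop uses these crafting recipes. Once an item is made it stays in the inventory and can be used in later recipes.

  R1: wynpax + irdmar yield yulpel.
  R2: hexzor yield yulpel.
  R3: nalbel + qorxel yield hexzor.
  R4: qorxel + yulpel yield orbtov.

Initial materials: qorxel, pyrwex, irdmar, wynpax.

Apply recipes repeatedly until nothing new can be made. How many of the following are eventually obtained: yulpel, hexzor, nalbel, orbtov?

2

Using R1, wynpax and irdmar make yulpel.
qorxel + yulpel → orbtov (R4).
yulpel: reached.
hexzor would need nalbel and qorxel (R3), but nalbel is never obtained.
No rule produces nalbel, and it is not given.
orbtov: reached.
Reached: yulpel and orbtov — 2 of the 4.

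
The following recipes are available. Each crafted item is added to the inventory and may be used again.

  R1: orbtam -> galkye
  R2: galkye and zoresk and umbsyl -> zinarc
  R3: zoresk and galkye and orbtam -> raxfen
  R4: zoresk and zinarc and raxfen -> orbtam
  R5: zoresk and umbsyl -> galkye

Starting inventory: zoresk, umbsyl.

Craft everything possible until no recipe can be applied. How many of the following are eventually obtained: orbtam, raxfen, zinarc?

zoresk and umbsyl -> galkye (R5).
Using R2, galkye, zoresk, and umbsyl make zinarc.
orbtam would need zoresk, zinarc, and raxfen (R4), but raxfen is never obtained.
raxfen would need zoresk, galkye, and orbtam (R3), but orbtam is never obtained.
zinarc: reached.
Reached: zinarc — 1 of the 3.

1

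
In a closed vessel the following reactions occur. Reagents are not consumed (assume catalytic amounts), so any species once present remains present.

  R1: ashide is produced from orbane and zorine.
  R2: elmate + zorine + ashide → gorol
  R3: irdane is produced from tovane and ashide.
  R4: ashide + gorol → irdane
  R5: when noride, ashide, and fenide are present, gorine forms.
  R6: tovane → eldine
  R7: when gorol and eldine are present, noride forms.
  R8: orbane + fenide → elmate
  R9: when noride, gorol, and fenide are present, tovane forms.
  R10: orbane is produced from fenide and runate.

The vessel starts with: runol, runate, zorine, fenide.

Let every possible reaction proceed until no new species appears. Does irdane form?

fenide and runate present → orbane forms (R10).
orbane and fenide present → elmate forms (R8).
orbane and zorine present → ashide forms (R1).
elmate, zorine, and ashide present → gorol forms (R2).
ashide and gorol present → irdane forms (R4).

Yes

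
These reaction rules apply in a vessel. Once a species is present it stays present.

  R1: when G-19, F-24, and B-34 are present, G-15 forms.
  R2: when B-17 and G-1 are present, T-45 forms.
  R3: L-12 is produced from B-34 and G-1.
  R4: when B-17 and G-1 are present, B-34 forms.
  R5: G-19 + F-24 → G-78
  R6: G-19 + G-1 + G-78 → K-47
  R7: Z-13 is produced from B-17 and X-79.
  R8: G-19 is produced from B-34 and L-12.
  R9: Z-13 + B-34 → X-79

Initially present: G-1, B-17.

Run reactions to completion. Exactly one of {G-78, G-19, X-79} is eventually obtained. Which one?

G-19

B-17 and G-1 present → B-34 forms (R4).
B-34 and G-1 present → L-12 forms (R3).
B-34 and L-12 present → G-19 forms (R8).
X-79 would need Z-13 and B-34 (R9), but Z-13 never forms. G-78 would need G-19 and F-24 (R5), but F-24 never forms.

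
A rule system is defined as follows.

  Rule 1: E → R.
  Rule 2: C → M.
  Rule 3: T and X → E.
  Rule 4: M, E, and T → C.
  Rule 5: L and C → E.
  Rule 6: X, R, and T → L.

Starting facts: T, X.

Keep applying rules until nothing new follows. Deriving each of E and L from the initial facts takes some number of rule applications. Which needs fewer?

E: T and X hold, so E follows (Rule 3). [1 rule application]
L: T and X hold, so E follows (Rule 3). E holds, so R follows (Rule 1). From X, R, and T, Rule 6 gives L. [3 rule applications]
E needs fewer.

E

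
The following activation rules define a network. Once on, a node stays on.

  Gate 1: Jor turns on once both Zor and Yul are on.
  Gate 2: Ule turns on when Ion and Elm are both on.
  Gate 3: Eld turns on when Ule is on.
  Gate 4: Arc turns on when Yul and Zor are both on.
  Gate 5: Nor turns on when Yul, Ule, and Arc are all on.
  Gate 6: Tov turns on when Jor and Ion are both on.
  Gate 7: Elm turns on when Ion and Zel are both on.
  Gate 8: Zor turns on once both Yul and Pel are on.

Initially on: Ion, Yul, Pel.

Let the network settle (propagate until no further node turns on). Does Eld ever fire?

No

Eld would need Ule (Gate 3), but Ule never turns on.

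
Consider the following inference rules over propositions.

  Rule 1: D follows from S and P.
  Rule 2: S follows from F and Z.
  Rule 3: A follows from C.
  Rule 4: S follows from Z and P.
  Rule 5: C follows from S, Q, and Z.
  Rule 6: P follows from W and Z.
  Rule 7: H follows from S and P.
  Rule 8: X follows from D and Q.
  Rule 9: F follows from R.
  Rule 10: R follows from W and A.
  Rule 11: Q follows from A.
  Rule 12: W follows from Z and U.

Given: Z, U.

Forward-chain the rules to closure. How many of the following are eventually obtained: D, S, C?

2

From Z and U, Rule 12 gives W.
W and Z hold, so P follows (Rule 6).
Z and P hold, so S follows (Rule 4).
From S and P, Rule 1 gives D.
D: reached.
S: reached.
C would need S, Q, and Z (Rule 5), but Q is never established.
Reached: D and S — 2 of the 3.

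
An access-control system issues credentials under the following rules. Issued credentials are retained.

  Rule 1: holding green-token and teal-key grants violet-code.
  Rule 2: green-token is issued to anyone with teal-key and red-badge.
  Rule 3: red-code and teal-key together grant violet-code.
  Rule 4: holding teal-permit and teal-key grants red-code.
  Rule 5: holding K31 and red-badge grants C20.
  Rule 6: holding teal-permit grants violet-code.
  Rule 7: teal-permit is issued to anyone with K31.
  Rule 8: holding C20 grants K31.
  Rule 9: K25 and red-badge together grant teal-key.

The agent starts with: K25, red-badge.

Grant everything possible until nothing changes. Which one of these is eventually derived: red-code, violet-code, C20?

Holding K25 and red-badge grants teal-key (Rule 9).
Holding teal-key and red-badge grants green-token (Rule 2).
Holding green-token and teal-key grants violet-code (Rule 1).
C20 would need K31 and red-badge (Rule 5), but K31 is never granted. red-code would need teal-permit and teal-key (Rule 4), but teal-permit is never granted.

violet-code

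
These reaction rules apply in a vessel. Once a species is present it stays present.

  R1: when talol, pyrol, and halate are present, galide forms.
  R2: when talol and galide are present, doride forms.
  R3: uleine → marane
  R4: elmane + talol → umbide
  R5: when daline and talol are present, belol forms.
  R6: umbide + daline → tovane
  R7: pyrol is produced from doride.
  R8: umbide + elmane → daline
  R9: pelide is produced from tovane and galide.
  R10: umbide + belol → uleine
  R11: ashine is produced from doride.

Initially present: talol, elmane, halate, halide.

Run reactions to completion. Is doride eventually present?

doride would need talol and galide (R2), but galide never forms.

No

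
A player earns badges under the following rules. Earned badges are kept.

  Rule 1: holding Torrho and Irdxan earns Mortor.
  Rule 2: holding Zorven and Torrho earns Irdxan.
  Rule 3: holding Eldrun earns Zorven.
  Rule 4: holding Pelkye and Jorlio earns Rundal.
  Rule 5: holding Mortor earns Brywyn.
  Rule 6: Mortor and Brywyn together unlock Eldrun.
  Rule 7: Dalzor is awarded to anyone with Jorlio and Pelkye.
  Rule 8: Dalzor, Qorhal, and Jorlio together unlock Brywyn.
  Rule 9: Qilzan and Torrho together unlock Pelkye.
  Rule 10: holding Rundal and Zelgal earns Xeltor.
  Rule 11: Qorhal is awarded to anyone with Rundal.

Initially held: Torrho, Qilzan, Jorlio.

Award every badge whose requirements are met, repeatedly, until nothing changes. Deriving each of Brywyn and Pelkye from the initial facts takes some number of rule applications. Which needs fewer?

Pelkye: With Qilzan and Torrho, Pelkye is earned (Rule 9). [1 rule application]
Brywyn: With Qilzan and Torrho, Pelkye is earned (Rule 9). With Pelkye and Jorlio, Rundal is earned (Rule 4). With Jorlio and Pelkye, Dalzor is earned (Rule 7). With Rundal, Qorhal is earned (Rule 11). With Dalzor, Qorhal, and Jorlio, Brywyn is earned (Rule 8). [5 rule applications]
Pelkye needs fewer.

Pelkye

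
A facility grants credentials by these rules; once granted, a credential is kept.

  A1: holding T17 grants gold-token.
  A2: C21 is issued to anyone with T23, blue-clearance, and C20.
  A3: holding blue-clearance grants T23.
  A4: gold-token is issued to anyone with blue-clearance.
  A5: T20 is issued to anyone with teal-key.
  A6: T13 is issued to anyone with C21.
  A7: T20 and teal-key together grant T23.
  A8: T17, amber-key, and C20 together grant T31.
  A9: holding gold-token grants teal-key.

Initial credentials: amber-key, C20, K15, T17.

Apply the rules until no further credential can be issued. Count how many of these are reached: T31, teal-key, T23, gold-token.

Holding T17, amber-key, and C20 grants T31 (A8).
Holding T17 grants gold-token (A1).
Holding gold-token grants teal-key (A9).
Holding teal-key grants T20 (A5).
Holding T20 and teal-key grants T23 (A7).
T31: reached.
teal-key: reached.
T23: reached.
gold-token: reached.
All 4 are reached.

4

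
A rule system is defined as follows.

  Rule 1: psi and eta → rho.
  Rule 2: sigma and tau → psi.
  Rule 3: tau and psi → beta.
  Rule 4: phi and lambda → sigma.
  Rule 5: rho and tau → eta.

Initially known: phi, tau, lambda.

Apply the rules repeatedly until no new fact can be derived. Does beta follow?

phi and lambda hold, so sigma follows (Rule 4).
From sigma and tau, Rule 2 gives psi.
From tau and psi, Rule 3 gives beta.

Yes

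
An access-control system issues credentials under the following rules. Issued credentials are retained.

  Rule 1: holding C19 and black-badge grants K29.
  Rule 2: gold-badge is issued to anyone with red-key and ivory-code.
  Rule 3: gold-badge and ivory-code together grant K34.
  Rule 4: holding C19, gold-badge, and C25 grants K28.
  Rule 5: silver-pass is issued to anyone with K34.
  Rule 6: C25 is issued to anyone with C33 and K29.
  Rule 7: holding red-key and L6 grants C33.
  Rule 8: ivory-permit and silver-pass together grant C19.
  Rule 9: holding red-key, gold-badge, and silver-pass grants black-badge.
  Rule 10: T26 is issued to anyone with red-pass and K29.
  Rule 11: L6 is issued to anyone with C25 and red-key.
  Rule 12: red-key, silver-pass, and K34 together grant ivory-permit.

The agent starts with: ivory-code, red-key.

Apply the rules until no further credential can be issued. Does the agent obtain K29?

Holding red-key and ivory-code grants gold-badge (Rule 2).
Holding gold-badge and ivory-code grants K34 (Rule 3).
Holding K34 grants silver-pass (Rule 5).
Holding red-key, silver-pass, and K34 grants ivory-permit (Rule 12).
Holding red-key, gold-badge, and silver-pass grants black-badge (Rule 9).
Holding ivory-permit and silver-pass grants C19 (Rule 8).
Holding C19 and black-badge grants K29 (Rule 1).

Yes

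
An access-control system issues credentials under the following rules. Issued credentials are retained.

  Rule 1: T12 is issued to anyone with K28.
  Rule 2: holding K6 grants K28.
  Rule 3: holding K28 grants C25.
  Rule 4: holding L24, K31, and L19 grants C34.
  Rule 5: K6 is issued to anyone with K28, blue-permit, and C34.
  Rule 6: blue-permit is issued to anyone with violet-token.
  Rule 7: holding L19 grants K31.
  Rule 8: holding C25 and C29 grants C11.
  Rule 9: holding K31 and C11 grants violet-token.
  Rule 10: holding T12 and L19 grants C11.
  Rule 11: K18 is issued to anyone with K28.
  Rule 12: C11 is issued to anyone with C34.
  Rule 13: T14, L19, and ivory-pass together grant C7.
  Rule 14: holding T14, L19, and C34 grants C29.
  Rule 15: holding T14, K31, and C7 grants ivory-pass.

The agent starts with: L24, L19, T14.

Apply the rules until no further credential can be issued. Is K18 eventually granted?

K18 would need K28 (Rule 11), but K28 is never granted.

No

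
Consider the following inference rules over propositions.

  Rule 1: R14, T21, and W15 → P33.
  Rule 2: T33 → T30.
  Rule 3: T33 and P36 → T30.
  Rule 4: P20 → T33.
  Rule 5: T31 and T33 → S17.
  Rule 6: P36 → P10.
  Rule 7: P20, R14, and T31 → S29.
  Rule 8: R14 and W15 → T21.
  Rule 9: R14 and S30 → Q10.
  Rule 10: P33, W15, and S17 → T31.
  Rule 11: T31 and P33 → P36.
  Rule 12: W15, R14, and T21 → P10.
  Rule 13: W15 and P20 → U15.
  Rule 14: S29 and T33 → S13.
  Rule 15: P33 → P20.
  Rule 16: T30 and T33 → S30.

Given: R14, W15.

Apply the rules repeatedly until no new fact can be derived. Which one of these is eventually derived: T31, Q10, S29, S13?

From R14 and W15, Rule 8 gives T21.
From R14, T21, and W15, Rule 1 gives P33.
From P33, Rule 15 gives P20.
From P20, Rule 4 gives T33.
From T33, Rule 2 gives T30.
T30 and T33 hold, so S30 follows (Rule 16).
R14 and S30 hold, so Q10 follows (Rule 9).
S29 would need P20, R14, and T31 (Rule 7), but T31 is never established. T31 would need P33, W15, and S17 (Rule 10), but S17 is never established. S13 would need S29 and T33 (Rule 14), but S29 is never established.

Q10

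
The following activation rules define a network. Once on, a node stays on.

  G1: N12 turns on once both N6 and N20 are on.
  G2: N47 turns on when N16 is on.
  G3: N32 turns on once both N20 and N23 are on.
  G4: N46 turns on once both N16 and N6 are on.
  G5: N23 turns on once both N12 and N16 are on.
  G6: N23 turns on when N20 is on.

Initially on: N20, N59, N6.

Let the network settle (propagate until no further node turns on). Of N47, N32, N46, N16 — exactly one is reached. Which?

N32

G6: N20 on → N23 on.
G3: N20 and N23 on → N32 on.
N46 would need N16 and N6 (G4), but N16 never turns on. N47 would need N16 (G2), but N16 never turns on. No rule produces N16, and it is not given.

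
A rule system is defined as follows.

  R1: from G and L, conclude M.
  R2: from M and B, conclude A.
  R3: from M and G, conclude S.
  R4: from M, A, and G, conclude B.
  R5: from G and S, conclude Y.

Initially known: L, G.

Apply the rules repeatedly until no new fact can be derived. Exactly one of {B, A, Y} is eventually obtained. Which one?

Y

From G and L, R1 gives M.
M and G hold, so S follows (R3).
G and S hold, so Y follows (R5).
B would need M, A, and G (R4), but A is never established. A would need M and B (R2), but B is never established.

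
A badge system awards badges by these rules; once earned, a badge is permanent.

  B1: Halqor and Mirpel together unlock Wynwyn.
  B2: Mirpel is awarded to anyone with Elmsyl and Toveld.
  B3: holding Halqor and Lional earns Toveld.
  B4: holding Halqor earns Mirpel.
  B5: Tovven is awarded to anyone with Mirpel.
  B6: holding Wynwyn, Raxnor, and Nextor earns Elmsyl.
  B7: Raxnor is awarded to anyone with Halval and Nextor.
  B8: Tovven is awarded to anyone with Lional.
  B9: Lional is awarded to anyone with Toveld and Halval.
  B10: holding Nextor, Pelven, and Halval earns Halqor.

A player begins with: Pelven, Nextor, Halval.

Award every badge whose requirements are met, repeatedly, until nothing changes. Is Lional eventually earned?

No

Lional would need Toveld and Halval (B9), but Toveld is never earned.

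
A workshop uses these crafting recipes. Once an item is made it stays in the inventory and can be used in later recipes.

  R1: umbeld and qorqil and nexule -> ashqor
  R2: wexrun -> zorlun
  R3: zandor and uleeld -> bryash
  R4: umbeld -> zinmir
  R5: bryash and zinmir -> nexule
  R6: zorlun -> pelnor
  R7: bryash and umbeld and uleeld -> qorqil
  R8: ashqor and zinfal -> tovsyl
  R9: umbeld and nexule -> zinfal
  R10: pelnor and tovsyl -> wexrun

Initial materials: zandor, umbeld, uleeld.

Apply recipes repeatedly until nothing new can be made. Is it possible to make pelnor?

No

pelnor would need zorlun (R6), but zorlun is never obtained.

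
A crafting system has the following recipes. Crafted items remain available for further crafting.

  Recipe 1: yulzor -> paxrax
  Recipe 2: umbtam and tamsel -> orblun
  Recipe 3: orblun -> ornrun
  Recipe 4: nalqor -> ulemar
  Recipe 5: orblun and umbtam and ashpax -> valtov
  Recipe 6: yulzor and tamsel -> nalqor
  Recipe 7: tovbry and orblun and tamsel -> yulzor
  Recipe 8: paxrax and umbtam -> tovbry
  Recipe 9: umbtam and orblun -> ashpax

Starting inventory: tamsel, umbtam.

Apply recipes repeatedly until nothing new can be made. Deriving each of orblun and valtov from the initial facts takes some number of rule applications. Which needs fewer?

orblun

orblun: umbtam and tamsel -> orblun (Recipe 2). [1 rule application]
valtov: umbtam and tamsel -> orblun (Recipe 2). Using Recipe 9, umbtam and orblun make ashpax. Using Recipe 5, orblun, umbtam, and ashpax make valtov. [3 rule applications]
orblun needs fewer.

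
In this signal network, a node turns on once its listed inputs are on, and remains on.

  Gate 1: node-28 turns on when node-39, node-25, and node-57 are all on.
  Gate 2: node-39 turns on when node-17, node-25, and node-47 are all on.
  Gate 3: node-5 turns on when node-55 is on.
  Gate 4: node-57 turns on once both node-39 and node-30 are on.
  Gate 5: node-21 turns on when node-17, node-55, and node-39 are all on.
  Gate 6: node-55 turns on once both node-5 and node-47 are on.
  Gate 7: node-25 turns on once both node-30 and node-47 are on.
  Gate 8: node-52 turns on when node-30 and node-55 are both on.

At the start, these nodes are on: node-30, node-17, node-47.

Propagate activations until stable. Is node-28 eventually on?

Yes

Gate 7: node-30 and node-47 on → node-25 on.
Gate 2: node-17, node-25, and node-47 on → node-39 on.
Gate 4: node-39 and node-30 on → node-57 on.
node-39, node-25, and node-57 are on, so node-28 turns on (Gate 1).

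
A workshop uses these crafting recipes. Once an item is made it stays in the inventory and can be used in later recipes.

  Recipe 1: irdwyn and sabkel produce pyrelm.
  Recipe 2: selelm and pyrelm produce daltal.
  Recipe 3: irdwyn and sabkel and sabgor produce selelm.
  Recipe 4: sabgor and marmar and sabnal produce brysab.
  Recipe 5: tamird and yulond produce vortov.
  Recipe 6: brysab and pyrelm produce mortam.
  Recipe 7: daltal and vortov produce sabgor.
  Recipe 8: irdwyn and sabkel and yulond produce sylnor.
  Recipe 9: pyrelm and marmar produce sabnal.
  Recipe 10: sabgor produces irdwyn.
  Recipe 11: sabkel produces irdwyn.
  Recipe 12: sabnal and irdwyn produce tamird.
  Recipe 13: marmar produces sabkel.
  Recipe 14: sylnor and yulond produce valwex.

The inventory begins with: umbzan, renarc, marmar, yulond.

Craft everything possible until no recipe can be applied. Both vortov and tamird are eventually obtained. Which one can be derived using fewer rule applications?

tamird

tamird: marmar → sabkel (Recipe 13). Using Recipe 11, sabkel makes irdwyn. Using Recipe 1, irdwyn and sabkel make pyrelm. Using Recipe 9, pyrelm and marmar make sabnal. Using Recipe 12, sabnal and irdwyn make tamird. [5 rule applications]
vortov: Using Recipe 13, marmar makes sabkel. Using Recipe 11, sabkel makes irdwyn. Using Recipe 1, irdwyn and sabkel make pyrelm. pyrelm and marmar → sabnal (Recipe 9). Using Recipe 12, sabnal and irdwyn make tamird. tamird and yulond → vortov (Recipe 5). [6 rule applications]
tamird needs fewer.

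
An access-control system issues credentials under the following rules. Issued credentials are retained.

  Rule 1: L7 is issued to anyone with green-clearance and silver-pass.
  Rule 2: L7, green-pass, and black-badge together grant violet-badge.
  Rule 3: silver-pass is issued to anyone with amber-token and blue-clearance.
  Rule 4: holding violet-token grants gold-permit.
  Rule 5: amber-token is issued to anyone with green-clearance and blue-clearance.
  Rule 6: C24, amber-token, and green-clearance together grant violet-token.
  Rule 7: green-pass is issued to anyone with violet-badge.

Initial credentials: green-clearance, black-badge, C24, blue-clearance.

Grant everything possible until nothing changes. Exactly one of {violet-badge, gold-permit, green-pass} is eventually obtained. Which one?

Holding green-clearance and blue-clearance grants amber-token (Rule 5).
Holding C24, amber-token, and green-clearance grants violet-token (Rule 6).
Holding violet-token grants gold-permit (Rule 4).
green-pass would need violet-badge (Rule 7), but violet-badge is never granted. violet-badge would need L7, green-pass, and black-badge (Rule 2), but green-pass is never granted.

gold-permit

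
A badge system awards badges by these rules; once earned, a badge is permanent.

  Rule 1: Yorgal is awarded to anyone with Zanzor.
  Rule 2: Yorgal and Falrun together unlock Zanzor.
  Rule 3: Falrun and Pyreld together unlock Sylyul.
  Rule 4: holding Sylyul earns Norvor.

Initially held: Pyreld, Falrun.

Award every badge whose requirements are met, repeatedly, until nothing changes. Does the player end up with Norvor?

With Falrun and Pyreld, Sylyul is earned (Rule 3).
With Sylyul, Norvor is earned (Rule 4).

Yes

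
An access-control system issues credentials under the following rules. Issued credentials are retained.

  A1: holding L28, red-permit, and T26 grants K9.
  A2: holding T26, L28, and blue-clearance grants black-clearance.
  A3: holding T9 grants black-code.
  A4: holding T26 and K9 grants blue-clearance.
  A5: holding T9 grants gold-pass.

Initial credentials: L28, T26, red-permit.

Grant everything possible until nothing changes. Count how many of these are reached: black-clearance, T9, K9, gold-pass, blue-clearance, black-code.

Holding L28, red-permit, and T26 grants K9 (A1).
Holding T26 and K9 grants blue-clearance (A4).
Holding T26, L28, and blue-clearance grants black-clearance (A2).
black-clearance: reached.
No rule produces T9, and it is not given.
K9: reached.
gold-pass would need T9 (A5), but T9 is never granted.
blue-clearance: reached.
black-code would need T9 (A3), but T9 is never granted.
Reached: black-clearance, K9, and blue-clearance — 3 of the 6.

3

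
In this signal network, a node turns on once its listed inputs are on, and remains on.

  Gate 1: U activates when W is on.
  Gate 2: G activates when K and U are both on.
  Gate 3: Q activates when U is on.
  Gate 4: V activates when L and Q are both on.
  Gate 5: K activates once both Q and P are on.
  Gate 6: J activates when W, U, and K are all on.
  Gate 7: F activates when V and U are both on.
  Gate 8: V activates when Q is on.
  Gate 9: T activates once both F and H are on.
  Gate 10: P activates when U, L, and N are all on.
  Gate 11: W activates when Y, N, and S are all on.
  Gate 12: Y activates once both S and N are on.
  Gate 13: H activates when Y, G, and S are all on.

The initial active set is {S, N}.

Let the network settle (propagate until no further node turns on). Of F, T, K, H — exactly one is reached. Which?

F

S and N are on, so Y activates (Gate 12).
Gate 11: Y, N, and S on → W on.
W is on, so U activates (Gate 1).
Gate 3: U on → Q on.
Q is on, so V activates (Gate 8).
Gate 7: V and U on → F on.
T would need F and H (Gate 9), but H never turns on. K would need Q and P (Gate 5), but P never turns on. H would need Y, G, and S (Gate 13), but G never turns on.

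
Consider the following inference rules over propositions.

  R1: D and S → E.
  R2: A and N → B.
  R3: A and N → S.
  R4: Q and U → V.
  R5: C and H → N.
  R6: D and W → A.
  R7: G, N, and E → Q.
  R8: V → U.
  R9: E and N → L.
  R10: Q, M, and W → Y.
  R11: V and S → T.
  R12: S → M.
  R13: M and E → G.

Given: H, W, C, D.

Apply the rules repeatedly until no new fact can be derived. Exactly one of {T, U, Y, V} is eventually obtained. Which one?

Y

C and H hold, so N follows (R5).
From D and W, R6 gives A.
From A and N, R3 gives S.
D and S hold, so E follows (R1).
S holds, so M follows (R12).
From M and E, R13 gives G.
From G, N, and E, R7 gives Q.
From Q, M, and W, R10 gives Y.
U would need V (R8), but V is never established. T would need V and S (R11), but V is never established. V would need Q and U (R4), but U is never established.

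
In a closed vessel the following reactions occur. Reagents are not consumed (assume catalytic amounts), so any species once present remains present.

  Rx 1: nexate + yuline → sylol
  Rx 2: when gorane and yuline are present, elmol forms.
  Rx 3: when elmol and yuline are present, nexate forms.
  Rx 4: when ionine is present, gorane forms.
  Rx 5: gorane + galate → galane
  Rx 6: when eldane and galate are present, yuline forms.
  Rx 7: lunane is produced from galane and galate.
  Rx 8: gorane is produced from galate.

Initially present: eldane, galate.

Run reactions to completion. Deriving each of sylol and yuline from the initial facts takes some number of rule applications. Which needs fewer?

yuline

yuline: eldane and galate present → yuline forms (Rx 6). [1 rule application]
sylol: galate present → gorane forms (Rx 8). eldane and galate present → yuline forms (Rx 6). gorane and yuline present → elmol forms (Rx 2). elmol and yuline present → nexate forms (Rx 3). nexate and yuline present → sylol forms (Rx 1). [5 rule applications]
yuline needs fewer.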